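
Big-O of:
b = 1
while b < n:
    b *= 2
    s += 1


Per nesting level: O(log n) = O(log n)
Complexity: O(log n)


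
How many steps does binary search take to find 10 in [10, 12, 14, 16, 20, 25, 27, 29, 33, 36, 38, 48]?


Search for 10:
[0,11] mid=5 arr[5]=25
[0,4] mid=2 arr[2]=14
[0,1] mid=0 arr[0]=10
Total: 3 comparisons


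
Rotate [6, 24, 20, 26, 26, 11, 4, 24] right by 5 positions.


Right rotate by 5: [26, 26, 11, 4, 24, 6, 24, 20]


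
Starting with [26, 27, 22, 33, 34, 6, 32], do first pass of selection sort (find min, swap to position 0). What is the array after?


After one pass: [6, 27, 22, 33, 34, 26, 32]


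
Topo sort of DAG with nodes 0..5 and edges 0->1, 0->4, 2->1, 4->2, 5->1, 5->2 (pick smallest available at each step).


Kahn's algorithm, process smallest node first
Order: [0, 3, 4, 5, 2, 1]


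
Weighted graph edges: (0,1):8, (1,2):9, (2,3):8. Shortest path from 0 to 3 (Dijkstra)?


Dijkstra from 0:
Distances: {0: 0, 1: 8, 2: 17, 3: 25}
Shortest distance to 3 = 25, path = [0, 1, 2, 3]


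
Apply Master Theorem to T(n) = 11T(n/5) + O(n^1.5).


a=11, b=5, c=1.5. log_5(11)=1.490 < c=1.5. Case 3: O(n^c) = O(n^1.500)
Complexity: O(n^1.500)


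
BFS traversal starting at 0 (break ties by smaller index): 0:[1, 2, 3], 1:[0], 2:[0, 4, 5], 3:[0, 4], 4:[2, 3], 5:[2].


BFS queue: start with [0]
Visit order: [0, 1, 2, 3, 4, 5]


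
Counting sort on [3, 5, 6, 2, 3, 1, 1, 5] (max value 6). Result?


Count array: [0, 2, 1, 2, 0, 2, 1]
Reconstruct: [1, 1, 2, 3, 3, 5, 5, 6]


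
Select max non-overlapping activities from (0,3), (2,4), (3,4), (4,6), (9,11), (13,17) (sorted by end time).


Greedy: pick earliest-ending, then skip overlaps.
Selected (5 activities): [(0, 3), (3, 4), (4, 6), (9, 11), (13, 17)]


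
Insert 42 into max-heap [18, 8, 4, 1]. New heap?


Append 42: [18, 8, 4, 1, 42]
Bubble up: swap idx 4(42) with idx 1(8); swap idx 1(42) with idx 0(18)
Result: [42, 18, 4, 1, 8]


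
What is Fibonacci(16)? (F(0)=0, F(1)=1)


F(n)=F(n-1)+F(n-2)
...F(14)=377, F(15)=610, F(16)=987


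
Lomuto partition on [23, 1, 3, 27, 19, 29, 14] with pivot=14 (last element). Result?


Elements <= 14 go left of pivot.
Result: [1, 3, 14, 27, 19, 29, 23], pivot at index 2


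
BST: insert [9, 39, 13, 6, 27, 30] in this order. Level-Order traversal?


Root = 9; build tree by BST insertion.
Level-Order traversal: [9, 6, 39, 13, 27, 30]


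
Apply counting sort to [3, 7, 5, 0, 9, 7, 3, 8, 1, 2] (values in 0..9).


Count array: [1, 1, 1, 2, 0, 1, 0, 2, 1, 1]
Reconstruct: [0, 1, 2, 3, 3, 5, 7, 7, 8, 9]


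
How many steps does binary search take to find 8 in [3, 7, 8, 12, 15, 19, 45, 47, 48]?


Search for 8:
[0,8] mid=4 arr[4]=15
[0,3] mid=1 arr[1]=7
[2,3] mid=2 arr[2]=8
Total: 3 comparisons


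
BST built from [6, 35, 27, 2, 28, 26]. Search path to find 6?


BST root = 6
Search for 6: compare at each node
Path: [6]


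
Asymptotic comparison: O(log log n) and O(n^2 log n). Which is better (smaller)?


double-logarithmic grows slower than n^2 log n
O(log log n) is asymptotically smaller; O(n^2 log n) grows faster


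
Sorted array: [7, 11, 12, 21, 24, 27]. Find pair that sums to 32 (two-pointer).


Two pointers: lo=0, hi=5
Found pair: (11, 21) summing to 32


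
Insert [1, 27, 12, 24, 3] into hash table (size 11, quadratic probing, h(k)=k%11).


Insertions: 1->slot 1; 27->slot 5; 12->slot 2; 24->slot 3; 3->slot 4
Table: [None, 1, 12, 24, 3, 27, None, None, None, None, None]


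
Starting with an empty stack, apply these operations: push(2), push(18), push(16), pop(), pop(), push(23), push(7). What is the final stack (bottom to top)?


push(2) -> [2]
push(18) -> [2, 18]
push(16) -> [2, 18, 16]
pop() returns 16 -> [2, 18]
pop() returns 18 -> [2]
push(23) -> [2, 23]
push(7) -> [2, 23, 7]
Final stack (bottom to top): [2, 23, 7]


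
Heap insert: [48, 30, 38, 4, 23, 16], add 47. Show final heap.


Append 47: [48, 30, 38, 4, 23, 16, 47]
Bubble up: swap idx 6(47) with idx 2(38)
Result: [48, 30, 47, 4, 23, 16, 38]


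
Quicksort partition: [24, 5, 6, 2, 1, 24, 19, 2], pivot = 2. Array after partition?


Elements <= 2 go left of pivot.
Result: [2, 1, 2, 24, 5, 24, 19, 6], pivot at index 2


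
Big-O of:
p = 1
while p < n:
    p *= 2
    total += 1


Per nesting level: O(log n) = O(log n)
Complexity: O(log n)


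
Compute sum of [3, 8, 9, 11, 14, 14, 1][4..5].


Prefix sums: [0, 3, 11, 20, 31, 45, 59, 60]
Sum[4..5] = prefix[6] - prefix[4] = 59 - 31 = 28


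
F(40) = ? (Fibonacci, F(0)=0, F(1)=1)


F(n)=F(n-1)+F(n-2)
...F(38)=39088169, F(39)=63245986, F(40)=102334155


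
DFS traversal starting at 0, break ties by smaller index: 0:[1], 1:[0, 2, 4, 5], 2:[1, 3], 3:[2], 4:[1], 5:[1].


DFS stack-based: start with [0]
Visit order: [0, 1, 2, 3, 4, 5]


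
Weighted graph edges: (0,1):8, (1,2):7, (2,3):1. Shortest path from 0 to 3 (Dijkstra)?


Dijkstra from 0:
Distances: {0: 0, 1: 8, 2: 15, 3: 16}
Shortest distance to 3 = 16, path = [0, 1, 2, 3]


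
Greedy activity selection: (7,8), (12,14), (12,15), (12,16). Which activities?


Greedy: pick earliest-ending, then skip overlaps.
Selected (2 activities): [(7, 8), (12, 14)]


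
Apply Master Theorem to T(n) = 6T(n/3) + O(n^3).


a=6, b=3, c=3. log_3(6)=1.631 < c=3. Case 3: O(n^c) = O(n^3)
Complexity: O(n^3)


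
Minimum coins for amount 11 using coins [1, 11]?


dp[0]=0; dp[i]=1+min(dp[i-c] for c in coins)
...dp[6]=6, dp[7]=7, dp[8]=8, dp[9]=9, dp[10]=10, dp[11]=1
Minimum coins for 11 = 1


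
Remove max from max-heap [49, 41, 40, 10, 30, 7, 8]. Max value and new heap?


Max = 49
Replace root with last, heapify down
Resulting heap: [41, 30, 40, 10, 8, 7]


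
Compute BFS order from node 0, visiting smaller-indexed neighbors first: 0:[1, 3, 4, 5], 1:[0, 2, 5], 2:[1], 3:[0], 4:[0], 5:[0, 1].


BFS queue: start with [0]
Visit order: [0, 1, 3, 4, 5, 2]


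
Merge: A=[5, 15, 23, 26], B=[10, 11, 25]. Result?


Compare heads, take smaller each step.
Merged: [5, 10, 11, 15, 23, 25, 26]


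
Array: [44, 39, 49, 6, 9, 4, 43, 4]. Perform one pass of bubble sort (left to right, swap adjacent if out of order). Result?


After one pass: [39, 44, 6, 9, 4, 43, 4, 49]


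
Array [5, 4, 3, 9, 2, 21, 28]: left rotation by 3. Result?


Left rotate by 3: [9, 2, 21, 28, 5, 4, 3]


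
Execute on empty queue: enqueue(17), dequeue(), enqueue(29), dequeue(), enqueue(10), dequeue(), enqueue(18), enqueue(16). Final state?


enqueue(17) -> [17]
dequeue() returns 17 -> []
enqueue(29) -> [29]
dequeue() returns 29 -> []
enqueue(10) -> [10]
dequeue() returns 10 -> []
enqueue(18) -> [18]
enqueue(16) -> [18, 16]
Final queue (front to back): [18, 16]


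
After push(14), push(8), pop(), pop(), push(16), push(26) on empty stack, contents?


push(14) -> [14]
push(8) -> [14, 8]
pop() returns 8 -> [14]
pop() returns 14 -> []
push(16) -> [16]
push(26) -> [16, 26]
Final stack (bottom to top): [16, 26]


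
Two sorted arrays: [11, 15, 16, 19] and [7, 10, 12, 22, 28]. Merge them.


Compare heads, take smaller each step.
Merged: [7, 10, 11, 12, 15, 16, 19, 22, 28]


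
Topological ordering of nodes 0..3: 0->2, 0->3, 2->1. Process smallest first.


Kahn's algorithm, process smallest node first
Order: [0, 2, 1, 3]


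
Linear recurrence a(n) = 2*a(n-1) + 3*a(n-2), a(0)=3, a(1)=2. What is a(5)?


Build bottom-up:
...a(3)=32, a(4)=103, a(5)=2*103+3*32=302


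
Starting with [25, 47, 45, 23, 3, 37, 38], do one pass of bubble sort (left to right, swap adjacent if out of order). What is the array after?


After one pass: [25, 45, 23, 3, 37, 38, 47]


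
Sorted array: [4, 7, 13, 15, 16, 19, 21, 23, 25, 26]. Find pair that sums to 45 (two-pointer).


Two pointers: lo=0, hi=9
Found pair: (19, 26) summing to 45


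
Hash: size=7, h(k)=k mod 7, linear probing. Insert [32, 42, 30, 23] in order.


Insertions: 32->slot 4; 42->slot 0; 30->slot 2; 23->slot 3
Table: [42, None, 30, 23, 32, None, None]


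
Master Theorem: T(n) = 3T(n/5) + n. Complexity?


a=3, b=5, c=1. log_5(3)=0.683 < c=1. Case 3: O(n^c) = O(n)
Complexity: O(n)


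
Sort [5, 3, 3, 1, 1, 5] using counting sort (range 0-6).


Count array: [0, 2, 0, 2, 0, 2, 0]
Reconstruct: [1, 1, 3, 3, 5, 5]


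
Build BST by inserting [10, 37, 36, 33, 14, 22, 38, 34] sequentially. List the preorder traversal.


Root = 10; build tree by BST insertion.
Preorder traversal: [10, 37, 36, 33, 14, 22, 34, 38]


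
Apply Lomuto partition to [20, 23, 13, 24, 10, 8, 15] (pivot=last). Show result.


Elements <= 15 go left of pivot.
Result: [13, 10, 8, 15, 23, 20, 24], pivot at index 3


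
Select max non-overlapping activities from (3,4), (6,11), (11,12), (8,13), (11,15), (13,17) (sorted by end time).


Greedy: pick earliest-ending, then skip overlaps.
Selected (4 activities): [(3, 4), (6, 11), (11, 12), (13, 17)]


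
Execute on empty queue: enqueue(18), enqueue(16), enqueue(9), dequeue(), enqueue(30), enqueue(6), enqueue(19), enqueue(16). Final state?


enqueue(18) -> [18]
enqueue(16) -> [18, 16]
enqueue(9) -> [18, 16, 9]
dequeue() returns 18 -> [16, 9]
enqueue(30) -> [16, 9, 30]
enqueue(6) -> [16, 9, 30, 6]
enqueue(19) -> [16, 9, 30, 6, 19]
enqueue(16) -> [16, 9, 30, 6, 19, 16]
Final queue (front to back): [16, 9, 30, 6, 19, 16]


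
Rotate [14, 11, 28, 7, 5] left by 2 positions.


Left rotate by 2: [28, 7, 5, 14, 11]


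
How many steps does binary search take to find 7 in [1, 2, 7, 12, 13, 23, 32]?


Search for 7:
[0,6] mid=3 arr[3]=12
[0,2] mid=1 arr[1]=2
[2,2] mid=2 arr[2]=7
Total: 3 comparisons


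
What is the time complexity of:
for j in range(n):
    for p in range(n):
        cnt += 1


Per nesting level: O(n) * O(n) = O(n^2)
Complexity: O(n^2)


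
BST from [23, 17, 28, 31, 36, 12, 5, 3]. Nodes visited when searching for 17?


BST root = 23
Search for 17: compare at each node
Path: [23, 17]


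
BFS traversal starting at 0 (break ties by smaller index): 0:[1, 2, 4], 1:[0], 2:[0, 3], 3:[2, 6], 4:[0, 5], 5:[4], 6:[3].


BFS queue: start with [0]
Visit order: [0, 1, 2, 4, 3, 5, 6]


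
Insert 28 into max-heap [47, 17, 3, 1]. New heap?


Append 28: [47, 17, 3, 1, 28]
Bubble up: swap idx 4(28) with idx 1(17)
Result: [47, 28, 3, 1, 17]


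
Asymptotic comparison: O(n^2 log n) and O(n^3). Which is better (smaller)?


n^2 log n grows slower than cubic
O(n^2 log n) is asymptotically smaller; O(n^3) grows faster


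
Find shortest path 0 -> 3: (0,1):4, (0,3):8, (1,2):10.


Dijkstra from 0:
Distances: {0: 0, 1: 4, 2: 14, 3: 8}
Shortest distance to 3 = 8, path = [0, 3]


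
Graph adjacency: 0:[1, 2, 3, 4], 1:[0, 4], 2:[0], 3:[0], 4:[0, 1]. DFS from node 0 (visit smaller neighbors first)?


DFS stack-based: start with [0]
Visit order: [0, 1, 4, 2, 3]


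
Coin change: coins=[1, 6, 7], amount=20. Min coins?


dp[0]=0; dp[i]=1+min(dp[i-c] for c in coins)
...dp[15]=3, dp[16]=4, dp[17]=5, dp[18]=3, dp[19]=3, dp[20]=3
Minimum coins for 20 = 3


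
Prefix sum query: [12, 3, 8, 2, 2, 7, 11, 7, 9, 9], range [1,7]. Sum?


Prefix sums: [0, 12, 15, 23, 25, 27, 34, 45, 52, 61, 70]
Sum[1..7] = prefix[8] - prefix[1] = 52 - 12 = 40


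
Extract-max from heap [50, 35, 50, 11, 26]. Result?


Max = 50
Replace root with last, heapify down
Resulting heap: [50, 35, 26, 11]


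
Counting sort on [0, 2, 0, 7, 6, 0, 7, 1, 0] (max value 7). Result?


Count array: [4, 1, 1, 0, 0, 0, 1, 2]
Reconstruct: [0, 0, 0, 0, 1, 2, 6, 7, 7]


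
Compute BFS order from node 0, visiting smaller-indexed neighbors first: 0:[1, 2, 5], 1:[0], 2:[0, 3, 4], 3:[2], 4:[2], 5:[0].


BFS queue: start with [0]
Visit order: [0, 1, 2, 5, 3, 4]


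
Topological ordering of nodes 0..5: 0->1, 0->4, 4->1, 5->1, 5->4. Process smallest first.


Kahn's algorithm, process smallest node first
Order: [0, 2, 3, 5, 4, 1]


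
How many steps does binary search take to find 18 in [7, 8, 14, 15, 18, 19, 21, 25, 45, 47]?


Search for 18:
[0,9] mid=4 arr[4]=18
Total: 1 comparisons


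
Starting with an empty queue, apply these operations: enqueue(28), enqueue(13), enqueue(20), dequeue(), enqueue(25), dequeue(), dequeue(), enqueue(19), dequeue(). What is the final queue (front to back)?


enqueue(28) -> [28]
enqueue(13) -> [28, 13]
enqueue(20) -> [28, 13, 20]
dequeue() returns 28 -> [13, 20]
enqueue(25) -> [13, 20, 25]
dequeue() returns 13 -> [20, 25]
dequeue() returns 20 -> [25]
enqueue(19) -> [25, 19]
dequeue() returns 25 -> [19]
Final queue (front to back): [19]


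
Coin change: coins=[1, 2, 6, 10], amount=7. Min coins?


dp[0]=0; dp[i]=1+min(dp[i-c] for c in coins)
...dp[2]=1, dp[3]=2, dp[4]=2, dp[5]=3, dp[6]=1, dp[7]=2
Minimum coins for 7 = 2


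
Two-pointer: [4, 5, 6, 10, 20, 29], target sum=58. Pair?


Two pointers: lo=0, hi=5
No pair sums to 58


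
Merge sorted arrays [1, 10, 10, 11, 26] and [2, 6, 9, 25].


Compare heads, take smaller each step.
Merged: [1, 2, 6, 9, 10, 10, 11, 25, 26]


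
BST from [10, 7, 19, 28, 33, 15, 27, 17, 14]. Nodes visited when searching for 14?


BST root = 10
Search for 14: compare at each node
Path: [10, 19, 15, 14]


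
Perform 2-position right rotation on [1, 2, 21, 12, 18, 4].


Right rotate by 2: [18, 4, 1, 2, 21, 12]


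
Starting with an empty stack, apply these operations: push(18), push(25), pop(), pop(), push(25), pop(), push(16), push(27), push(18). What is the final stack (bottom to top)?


push(18) -> [18]
push(25) -> [18, 25]
pop() returns 25 -> [18]
pop() returns 18 -> []
push(25) -> [25]
pop() returns 25 -> []
push(16) -> [16]
push(27) -> [16, 27]
push(18) -> [16, 27, 18]
Final stack (bottom to top): [16, 27, 18]


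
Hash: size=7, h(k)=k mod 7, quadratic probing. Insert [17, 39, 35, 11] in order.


Insertions: 17->slot 3; 39->slot 4; 35->slot 0; 11->slot 5
Table: [35, None, None, 17, 39, 11, None]


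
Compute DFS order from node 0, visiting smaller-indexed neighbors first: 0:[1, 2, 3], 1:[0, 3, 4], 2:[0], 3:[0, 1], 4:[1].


DFS stack-based: start with [0]
Visit order: [0, 1, 3, 4, 2]


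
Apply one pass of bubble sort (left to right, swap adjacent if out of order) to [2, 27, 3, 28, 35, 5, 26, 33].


After one pass: [2, 3, 27, 28, 5, 26, 33, 35]


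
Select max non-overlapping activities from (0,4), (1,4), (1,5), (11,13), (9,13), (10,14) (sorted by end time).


Greedy: pick earliest-ending, then skip overlaps.
Selected (2 activities): [(0, 4), (11, 13)]


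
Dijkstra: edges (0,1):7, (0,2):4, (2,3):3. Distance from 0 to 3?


Dijkstra from 0:
Distances: {0: 0, 1: 7, 2: 4, 3: 7}
Shortest distance to 3 = 7, path = [0, 2, 3]


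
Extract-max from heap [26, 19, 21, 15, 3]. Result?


Max = 26
Replace root with last, heapify down
Resulting heap: [21, 19, 3, 15]


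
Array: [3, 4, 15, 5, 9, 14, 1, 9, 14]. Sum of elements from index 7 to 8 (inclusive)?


Prefix sums: [0, 3, 7, 22, 27, 36, 50, 51, 60, 74]
Sum[7..8] = prefix[9] - prefix[7] = 74 - 51 = 23


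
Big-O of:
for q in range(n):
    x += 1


Per nesting level: O(n) = O(n)
Complexity: O(n)


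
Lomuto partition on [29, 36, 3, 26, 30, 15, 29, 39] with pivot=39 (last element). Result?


Elements <= 39 go left of pivot.
Result: [29, 36, 3, 26, 30, 15, 29, 39], pivot at index 7


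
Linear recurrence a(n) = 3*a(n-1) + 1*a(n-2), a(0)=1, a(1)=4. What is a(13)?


Build bottom-up:
...a(11)=608761, a(12)=2010601, a(13)=3*2010601+1*608761=6640564


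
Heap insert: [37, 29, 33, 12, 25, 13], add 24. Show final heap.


Append 24: [37, 29, 33, 12, 25, 13, 24]
Bubble up: no swaps needed
Result: [37, 29, 33, 12, 25, 13, 24]


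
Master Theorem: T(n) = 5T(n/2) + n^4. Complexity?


a=5, b=2, c=4. log_2(5)=2.322 < c=4. Case 3: O(n^c) = O(n^4)
Complexity: O(n^4)


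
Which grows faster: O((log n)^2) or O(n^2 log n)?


polylogarithmic grows slower than n^2 log n
O((log n)^2) is asymptotically smaller; O(n^2 log n) grows faster


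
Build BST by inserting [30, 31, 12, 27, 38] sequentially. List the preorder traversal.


Root = 30; build tree by BST insertion.
Preorder traversal: [30, 12, 27, 31, 38]


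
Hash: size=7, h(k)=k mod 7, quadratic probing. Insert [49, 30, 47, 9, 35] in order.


Insertions: 49->slot 0; 30->slot 2; 47->slot 5; 9->slot 3; 35->slot 1
Table: [49, 35, 30, 9, None, 47, None]


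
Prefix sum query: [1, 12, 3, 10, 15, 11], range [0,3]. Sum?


Prefix sums: [0, 1, 13, 16, 26, 41, 52]
Sum[0..3] = prefix[4] - prefix[0] = 26 - 0 = 26


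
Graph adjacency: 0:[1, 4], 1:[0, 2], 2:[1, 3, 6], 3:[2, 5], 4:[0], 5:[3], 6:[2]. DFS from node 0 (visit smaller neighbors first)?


DFS stack-based: start with [0]
Visit order: [0, 1, 2, 3, 5, 6, 4]


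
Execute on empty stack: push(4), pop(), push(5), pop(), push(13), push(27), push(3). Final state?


push(4) -> [4]
pop() returns 4 -> []
push(5) -> [5]
pop() returns 5 -> []
push(13) -> [13]
push(27) -> [13, 27]
push(3) -> [13, 27, 3]
Final stack (bottom to top): [13, 27, 3]


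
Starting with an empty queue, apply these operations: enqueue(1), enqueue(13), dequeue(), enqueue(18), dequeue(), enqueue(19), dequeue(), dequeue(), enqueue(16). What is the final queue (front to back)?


enqueue(1) -> [1]
enqueue(13) -> [1, 13]
dequeue() returns 1 -> [13]
enqueue(18) -> [13, 18]
dequeue() returns 13 -> [18]
enqueue(19) -> [18, 19]
dequeue() returns 18 -> [19]
dequeue() returns 19 -> []
enqueue(16) -> [16]
Final queue (front to back): [16]


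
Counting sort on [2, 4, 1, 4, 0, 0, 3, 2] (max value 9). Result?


Count array: [2, 1, 2, 1, 2, 0, 0, 0, 0, 0]
Reconstruct: [0, 0, 1, 2, 2, 3, 4, 4]


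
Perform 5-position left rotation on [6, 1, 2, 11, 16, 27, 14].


Left rotate by 5: [27, 14, 6, 1, 2, 11, 16]


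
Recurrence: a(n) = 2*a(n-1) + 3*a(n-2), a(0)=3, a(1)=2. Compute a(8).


Build bottom-up:
...a(6)=913, a(7)=2732, a(8)=2*2732+3*913=8203


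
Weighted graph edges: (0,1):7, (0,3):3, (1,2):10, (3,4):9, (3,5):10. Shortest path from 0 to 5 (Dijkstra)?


Dijkstra from 0:
Distances: {0: 0, 1: 7, 2: 17, 3: 3, 4: 12, 5: 13}
Shortest distance to 5 = 13, path = [0, 3, 5]


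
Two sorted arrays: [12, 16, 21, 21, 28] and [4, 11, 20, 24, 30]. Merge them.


Compare heads, take smaller each step.
Merged: [4, 11, 12, 16, 20, 21, 21, 24, 28, 30]


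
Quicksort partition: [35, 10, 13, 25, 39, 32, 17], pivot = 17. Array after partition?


Elements <= 17 go left of pivot.
Result: [10, 13, 17, 25, 39, 32, 35], pivot at index 2


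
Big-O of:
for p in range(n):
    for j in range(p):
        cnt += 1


Per nesting level: O(n) * O(n) [triangular over p] = O(n^2)
Complexity: O(n^2)


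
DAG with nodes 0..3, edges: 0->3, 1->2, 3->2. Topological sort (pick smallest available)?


Kahn's algorithm, process smallest node first
Order: [0, 1, 3, 2]


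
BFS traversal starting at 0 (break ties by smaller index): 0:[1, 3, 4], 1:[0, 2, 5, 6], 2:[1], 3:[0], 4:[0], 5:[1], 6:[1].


BFS queue: start with [0]
Visit order: [0, 1, 3, 4, 2, 5, 6]


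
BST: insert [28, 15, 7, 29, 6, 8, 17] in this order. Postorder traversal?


Root = 28; build tree by BST insertion.
Postorder traversal: [6, 8, 7, 17, 15, 29, 28]


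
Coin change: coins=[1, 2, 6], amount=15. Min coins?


dp[0]=0; dp[i]=1+min(dp[i-c] for c in coins)
...dp[10]=3, dp[11]=4, dp[12]=2, dp[13]=3, dp[14]=3, dp[15]=4
Minimum coins for 15 = 4


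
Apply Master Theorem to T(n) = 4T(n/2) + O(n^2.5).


a=4, b=2, c=2.5. log_2(4)=2 < c=2.5. Case 3: O(n^c) = O(n^2.500)
Complexity: O(n^2.500)


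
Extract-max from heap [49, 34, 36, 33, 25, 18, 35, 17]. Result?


Max = 49
Replace root with last, heapify down
Resulting heap: [36, 34, 35, 33, 25, 18, 17]


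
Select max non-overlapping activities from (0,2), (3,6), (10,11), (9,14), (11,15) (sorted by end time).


Greedy: pick earliest-ending, then skip overlaps.
Selected (4 activities): [(0, 2), (3, 6), (10, 11), (11, 15)]


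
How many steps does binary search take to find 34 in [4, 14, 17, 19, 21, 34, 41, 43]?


Search for 34:
[0,7] mid=3 arr[3]=19
[4,7] mid=5 arr[5]=34
Total: 2 comparisons


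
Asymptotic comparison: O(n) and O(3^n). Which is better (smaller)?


linear grows slower than exponential (base 3)
O(n) is asymptotically smaller; O(3^n) grows faster


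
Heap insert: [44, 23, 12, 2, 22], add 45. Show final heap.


Append 45: [44, 23, 12, 2, 22, 45]
Bubble up: swap idx 5(45) with idx 2(12); swap idx 2(45) with idx 0(44)
Result: [45, 23, 44, 2, 22, 12]


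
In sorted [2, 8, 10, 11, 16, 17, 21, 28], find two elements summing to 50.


Two pointers: lo=0, hi=7
No pair sums to 50


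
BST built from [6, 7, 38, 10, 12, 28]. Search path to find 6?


BST root = 6
Search for 6: compare at each node
Path: [6]


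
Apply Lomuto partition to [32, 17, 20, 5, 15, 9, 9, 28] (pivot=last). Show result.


Elements <= 28 go left of pivot.
Result: [17, 20, 5, 15, 9, 9, 28, 32], pivot at index 6


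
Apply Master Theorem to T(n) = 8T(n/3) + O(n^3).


a=8, b=3, c=3. log_3(8)=1.893 < c=3. Case 3: O(n^c) = O(n^3)
Complexity: O(n^3)


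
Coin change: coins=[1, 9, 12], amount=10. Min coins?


dp[0]=0; dp[i]=1+min(dp[i-c] for c in coins)
...dp[5]=5, dp[6]=6, dp[7]=7, dp[8]=8, dp[9]=1, dp[10]=2
Minimum coins for 10 = 2


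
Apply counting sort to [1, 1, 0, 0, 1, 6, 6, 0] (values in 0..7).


Count array: [3, 3, 0, 0, 0, 0, 2, 0]
Reconstruct: [0, 0, 0, 1, 1, 1, 6, 6]


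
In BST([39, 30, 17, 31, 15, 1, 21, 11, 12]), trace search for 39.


BST root = 39
Search for 39: compare at each node
Path: [39]


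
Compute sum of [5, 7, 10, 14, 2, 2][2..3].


Prefix sums: [0, 5, 12, 22, 36, 38, 40]
Sum[2..3] = prefix[4] - prefix[2] = 36 - 12 = 24


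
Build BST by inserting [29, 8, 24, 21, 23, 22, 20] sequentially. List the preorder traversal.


Root = 29; build tree by BST insertion.
Preorder traversal: [29, 8, 24, 21, 20, 23, 22]


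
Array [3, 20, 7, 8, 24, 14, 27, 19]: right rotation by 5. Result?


Right rotate by 5: [8, 24, 14, 27, 19, 3, 20, 7]


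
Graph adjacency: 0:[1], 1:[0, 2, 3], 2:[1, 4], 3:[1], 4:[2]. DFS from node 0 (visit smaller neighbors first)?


DFS stack-based: start with [0]
Visit order: [0, 1, 2, 4, 3]


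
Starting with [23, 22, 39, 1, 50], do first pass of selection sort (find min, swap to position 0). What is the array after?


After one pass: [1, 22, 39, 23, 50]


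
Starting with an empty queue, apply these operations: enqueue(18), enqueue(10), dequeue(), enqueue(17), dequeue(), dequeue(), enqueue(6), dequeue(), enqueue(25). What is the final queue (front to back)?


enqueue(18) -> [18]
enqueue(10) -> [18, 10]
dequeue() returns 18 -> [10]
enqueue(17) -> [10, 17]
dequeue() returns 10 -> [17]
dequeue() returns 17 -> []
enqueue(6) -> [6]
dequeue() returns 6 -> []
enqueue(25) -> [25]
Final queue (front to back): [25]


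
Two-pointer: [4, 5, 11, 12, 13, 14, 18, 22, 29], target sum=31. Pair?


Two pointers: lo=0, hi=8
Found pair: (13, 18) summing to 31


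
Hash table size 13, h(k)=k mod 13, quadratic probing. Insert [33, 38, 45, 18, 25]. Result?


Insertions: 33->slot 7; 38->slot 12; 45->slot 6; 18->slot 5; 25->slot 0
Table: [25, None, None, None, None, 18, 45, 33, None, None, None, None, 38]


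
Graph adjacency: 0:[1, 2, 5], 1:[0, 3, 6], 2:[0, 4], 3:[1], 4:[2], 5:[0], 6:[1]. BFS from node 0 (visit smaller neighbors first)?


BFS queue: start with [0]
Visit order: [0, 1, 2, 5, 3, 6, 4]


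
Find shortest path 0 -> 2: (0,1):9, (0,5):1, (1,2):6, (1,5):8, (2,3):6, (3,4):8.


Dijkstra from 0:
Distances: {0: 0, 1: 9, 2: 15, 3: 21, 4: 29, 5: 1}
Shortest distance to 2 = 15, path = [0, 1, 2]


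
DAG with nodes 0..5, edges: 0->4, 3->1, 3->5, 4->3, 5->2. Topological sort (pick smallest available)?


Kahn's algorithm, process smallest node first
Order: [0, 4, 3, 1, 5, 2]


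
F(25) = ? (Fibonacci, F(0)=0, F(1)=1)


F(n)=F(n-1)+F(n-2)
...F(23)=28657, F(24)=46368, F(25)=75025


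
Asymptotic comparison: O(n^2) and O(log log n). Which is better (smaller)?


double-logarithmic grows slower than quadratic
O(log log n) is asymptotically smaller; O(n^2) grows faster


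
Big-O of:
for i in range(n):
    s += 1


Per nesting level: O(n) = O(n)
Complexity: O(n)


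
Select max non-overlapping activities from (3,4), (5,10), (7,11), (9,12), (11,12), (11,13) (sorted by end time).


Greedy: pick earliest-ending, then skip overlaps.
Selected (3 activities): [(3, 4), (5, 10), (11, 12)]


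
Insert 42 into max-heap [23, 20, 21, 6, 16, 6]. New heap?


Append 42: [23, 20, 21, 6, 16, 6, 42]
Bubble up: swap idx 6(42) with idx 2(21); swap idx 2(42) with idx 0(23)
Result: [42, 20, 23, 6, 16, 6, 21]


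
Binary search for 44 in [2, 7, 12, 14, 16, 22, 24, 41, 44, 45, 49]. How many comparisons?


Search for 44:
[0,10] mid=5 arr[5]=22
[6,10] mid=8 arr[8]=44
Total: 2 comparisons


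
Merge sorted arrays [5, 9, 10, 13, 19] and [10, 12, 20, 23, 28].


Compare heads, take smaller each step.
Merged: [5, 9, 10, 10, 12, 13, 19, 20, 23, 28]


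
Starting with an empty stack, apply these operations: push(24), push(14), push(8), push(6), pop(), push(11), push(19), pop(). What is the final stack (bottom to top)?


push(24) -> [24]
push(14) -> [24, 14]
push(8) -> [24, 14, 8]
push(6) -> [24, 14, 8, 6]
pop() returns 6 -> [24, 14, 8]
push(11) -> [24, 14, 8, 11]
push(19) -> [24, 14, 8, 11, 19]
pop() returns 19 -> [24, 14, 8, 11]
Final stack (bottom to top): [24, 14, 8, 11]


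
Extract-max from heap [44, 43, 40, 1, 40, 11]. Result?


Max = 44
Replace root with last, heapify down
Resulting heap: [43, 40, 40, 1, 11]


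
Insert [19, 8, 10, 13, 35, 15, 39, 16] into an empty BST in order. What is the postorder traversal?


Root = 19; build tree by BST insertion.
Postorder traversal: [16, 15, 13, 10, 8, 39, 35, 19]


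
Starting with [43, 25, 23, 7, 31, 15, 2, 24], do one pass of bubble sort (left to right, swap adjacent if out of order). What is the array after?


After one pass: [25, 23, 7, 31, 15, 2, 24, 43]


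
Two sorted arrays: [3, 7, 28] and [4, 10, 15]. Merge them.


Compare heads, take smaller each step.
Merged: [3, 4, 7, 10, 15, 28]


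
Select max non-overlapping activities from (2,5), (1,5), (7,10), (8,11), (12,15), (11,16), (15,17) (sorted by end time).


Greedy: pick earliest-ending, then skip overlaps.
Selected (4 activities): [(2, 5), (7, 10), (12, 15), (15, 17)]


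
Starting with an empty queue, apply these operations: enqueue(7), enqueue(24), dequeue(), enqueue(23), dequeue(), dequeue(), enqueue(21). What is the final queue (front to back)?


enqueue(7) -> [7]
enqueue(24) -> [7, 24]
dequeue() returns 7 -> [24]
enqueue(23) -> [24, 23]
dequeue() returns 24 -> [23]
dequeue() returns 23 -> []
enqueue(21) -> [21]
Final queue (front to back): [21]


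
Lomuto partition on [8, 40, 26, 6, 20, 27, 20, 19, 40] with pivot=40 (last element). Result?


Elements <= 40 go left of pivot.
Result: [8, 40, 26, 6, 20, 27, 20, 19, 40], pivot at index 8


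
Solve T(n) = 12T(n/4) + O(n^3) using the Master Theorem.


a=12, b=4, c=3. log_4(12)=1.792 < c=3. Case 3: O(n^c) = O(n^3)
Complexity: O(n^3)


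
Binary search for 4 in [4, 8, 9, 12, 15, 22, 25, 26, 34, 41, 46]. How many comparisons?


Search for 4:
[0,10] mid=5 arr[5]=22
[0,4] mid=2 arr[2]=9
[0,1] mid=0 arr[0]=4
Total: 3 comparisons


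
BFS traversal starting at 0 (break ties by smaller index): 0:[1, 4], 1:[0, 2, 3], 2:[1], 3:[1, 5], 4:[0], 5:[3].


BFS queue: start with [0]
Visit order: [0, 1, 4, 2, 3, 5]


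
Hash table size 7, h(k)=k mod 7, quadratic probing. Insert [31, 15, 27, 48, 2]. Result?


Insertions: 31->slot 3; 15->slot 1; 27->slot 6; 48->slot 0; 2->slot 2
Table: [48, 15, 2, 31, None, None, 27]


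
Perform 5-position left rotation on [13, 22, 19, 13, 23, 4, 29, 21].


Left rotate by 5: [4, 29, 21, 13, 22, 19, 13, 23]


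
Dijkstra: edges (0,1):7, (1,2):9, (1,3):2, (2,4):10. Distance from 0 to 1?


Dijkstra from 0:
Distances: {0: 0, 1: 7, 2: 16, 3: 9, 4: 26}
Shortest distance to 1 = 7, path = [0, 1]


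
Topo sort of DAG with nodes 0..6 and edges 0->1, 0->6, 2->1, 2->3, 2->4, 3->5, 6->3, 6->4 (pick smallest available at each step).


Kahn's algorithm, process smallest node first
Order: [0, 2, 1, 6, 3, 4, 5]


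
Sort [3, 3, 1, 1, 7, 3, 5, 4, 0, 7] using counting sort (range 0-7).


Count array: [1, 2, 0, 3, 1, 1, 0, 2]
Reconstruct: [0, 1, 1, 3, 3, 3, 4, 5, 7, 7]


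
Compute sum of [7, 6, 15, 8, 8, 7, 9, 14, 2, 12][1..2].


Prefix sums: [0, 7, 13, 28, 36, 44, 51, 60, 74, 76, 88]
Sum[1..2] = prefix[3] - prefix[1] = 28 - 7 = 21


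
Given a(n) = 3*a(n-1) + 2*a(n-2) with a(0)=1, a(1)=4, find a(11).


Build bottom-up:
...a(9)=102010, a(10)=363314, a(11)=3*363314+2*102010=1293962


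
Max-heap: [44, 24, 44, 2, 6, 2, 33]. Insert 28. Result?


Append 28: [44, 24, 44, 2, 6, 2, 33, 28]
Bubble up: swap idx 7(28) with idx 3(2); swap idx 3(28) with idx 1(24)
Result: [44, 28, 44, 24, 6, 2, 33, 2]


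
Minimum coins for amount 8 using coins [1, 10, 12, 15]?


dp[0]=0; dp[i]=1+min(dp[i-c] for c in coins)
...dp[3]=3, dp[4]=4, dp[5]=5, dp[6]=6, dp[7]=7, dp[8]=8
Minimum coins for 8 = 8


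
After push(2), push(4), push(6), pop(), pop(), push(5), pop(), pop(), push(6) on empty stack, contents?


push(2) -> [2]
push(4) -> [2, 4]
push(6) -> [2, 4, 6]
pop() returns 6 -> [2, 4]
pop() returns 4 -> [2]
push(5) -> [2, 5]
pop() returns 5 -> [2]
pop() returns 2 -> []
push(6) -> [6]
Final stack (bottom to top): [6]


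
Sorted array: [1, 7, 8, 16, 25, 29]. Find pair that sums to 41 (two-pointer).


Two pointers: lo=0, hi=5
Found pair: (16, 25) summing to 41


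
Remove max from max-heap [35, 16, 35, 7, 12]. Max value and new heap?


Max = 35
Replace root with last, heapify down
Resulting heap: [35, 16, 12, 7]


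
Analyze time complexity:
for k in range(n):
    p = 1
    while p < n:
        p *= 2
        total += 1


Per nesting level: O(n) * O(log n) = O(n log n)
Complexity: O(n log n)


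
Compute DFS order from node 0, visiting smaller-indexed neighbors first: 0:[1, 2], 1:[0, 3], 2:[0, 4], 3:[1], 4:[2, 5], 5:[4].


DFS stack-based: start with [0]
Visit order: [0, 1, 3, 2, 4, 5]


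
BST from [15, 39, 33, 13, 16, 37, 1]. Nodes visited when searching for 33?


BST root = 15
Search for 33: compare at each node
Path: [15, 39, 33]


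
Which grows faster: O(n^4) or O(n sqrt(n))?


n^1.5 grows slower than quartic
O(n sqrt(n)) is asymptotically smaller; O(n^4) grows faster


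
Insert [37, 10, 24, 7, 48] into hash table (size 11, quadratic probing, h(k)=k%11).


Insertions: 37->slot 4; 10->slot 10; 24->slot 2; 7->slot 7; 48->slot 5
Table: [None, None, 24, None, 37, 48, None, 7, None, None, 10]


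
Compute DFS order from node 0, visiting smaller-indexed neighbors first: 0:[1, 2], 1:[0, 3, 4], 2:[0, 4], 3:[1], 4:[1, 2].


DFS stack-based: start with [0]
Visit order: [0, 1, 3, 4, 2]


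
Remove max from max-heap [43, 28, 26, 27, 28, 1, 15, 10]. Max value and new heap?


Max = 43
Replace root with last, heapify down
Resulting heap: [28, 28, 26, 27, 10, 1, 15]


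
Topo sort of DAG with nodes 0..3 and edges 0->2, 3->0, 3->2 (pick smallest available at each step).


Kahn's algorithm, process smallest node first
Order: [1, 3, 0, 2]


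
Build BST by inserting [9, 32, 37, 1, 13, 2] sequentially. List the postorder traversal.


Root = 9; build tree by BST insertion.
Postorder traversal: [2, 1, 13, 37, 32, 9]


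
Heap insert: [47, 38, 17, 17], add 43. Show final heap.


Append 43: [47, 38, 17, 17, 43]
Bubble up: swap idx 4(43) with idx 1(38)
Result: [47, 43, 17, 17, 38]


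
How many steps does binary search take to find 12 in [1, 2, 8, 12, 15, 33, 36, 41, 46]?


Search for 12:
[0,8] mid=4 arr[4]=15
[0,3] mid=1 arr[1]=2
[2,3] mid=2 arr[2]=8
[3,3] mid=3 arr[3]=12
Total: 4 comparisons


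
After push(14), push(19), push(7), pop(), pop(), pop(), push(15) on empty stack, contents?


push(14) -> [14]
push(19) -> [14, 19]
push(7) -> [14, 19, 7]
pop() returns 7 -> [14, 19]
pop() returns 19 -> [14]
pop() returns 14 -> []
push(15) -> [15]
Final stack (bottom to top): [15]


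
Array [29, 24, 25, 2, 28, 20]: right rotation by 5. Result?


Right rotate by 5: [24, 25, 2, 28, 20, 29]


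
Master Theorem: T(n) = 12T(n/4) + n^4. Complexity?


a=12, b=4, c=4. log_4(12)=1.792 < c=4. Case 3: O(n^c) = O(n^4)
Complexity: O(n^4)


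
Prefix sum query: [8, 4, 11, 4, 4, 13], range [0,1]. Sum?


Prefix sums: [0, 8, 12, 23, 27, 31, 44]
Sum[0..1] = prefix[2] - prefix[0] = 12 - 0 = 12


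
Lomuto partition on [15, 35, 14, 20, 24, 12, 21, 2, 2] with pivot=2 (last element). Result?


Elements <= 2 go left of pivot.
Result: [2, 2, 14, 20, 24, 12, 21, 15, 35], pivot at index 1


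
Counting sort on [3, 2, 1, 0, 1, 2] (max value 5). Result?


Count array: [1, 2, 2, 1, 0, 0]
Reconstruct: [0, 1, 1, 2, 2, 3]


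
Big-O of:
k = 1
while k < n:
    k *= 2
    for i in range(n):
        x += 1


Per nesting level: O(log n) * O(n) = O(n log n)
Complexity: O(n log n)


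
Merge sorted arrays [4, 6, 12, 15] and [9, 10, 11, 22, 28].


Compare heads, take smaller each step.
Merged: [4, 6, 9, 10, 11, 12, 15, 22, 28]


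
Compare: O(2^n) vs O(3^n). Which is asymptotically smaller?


exponential grows slower than exponential (base 3)
O(2^n) is asymptotically smaller; O(3^n) grows faster


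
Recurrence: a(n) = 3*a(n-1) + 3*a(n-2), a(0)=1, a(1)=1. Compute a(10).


Build bottom-up:
...a(8)=16686, a(9)=63261, a(10)=3*63261+3*16686=239841


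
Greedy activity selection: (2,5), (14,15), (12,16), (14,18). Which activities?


Greedy: pick earliest-ending, then skip overlaps.
Selected (2 activities): [(2, 5), (14, 15)]


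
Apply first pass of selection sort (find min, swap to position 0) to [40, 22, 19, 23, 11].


After one pass: [11, 22, 19, 23, 40]


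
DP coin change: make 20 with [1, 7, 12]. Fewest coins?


dp[0]=0; dp[i]=1+min(dp[i-c] for c in coins)
...dp[15]=3, dp[16]=4, dp[17]=5, dp[18]=6, dp[19]=2, dp[20]=3
Minimum coins for 20 = 3


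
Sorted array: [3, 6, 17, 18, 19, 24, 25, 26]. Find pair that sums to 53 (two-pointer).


Two pointers: lo=0, hi=7
No pair sums to 53


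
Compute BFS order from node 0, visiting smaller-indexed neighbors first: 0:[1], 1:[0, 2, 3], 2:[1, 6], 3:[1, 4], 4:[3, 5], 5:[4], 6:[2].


BFS queue: start with [0]
Visit order: [0, 1, 2, 3, 6, 4, 5]


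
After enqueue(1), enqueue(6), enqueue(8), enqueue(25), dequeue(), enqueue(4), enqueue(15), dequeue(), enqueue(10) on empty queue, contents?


enqueue(1) -> [1]
enqueue(6) -> [1, 6]
enqueue(8) -> [1, 6, 8]
enqueue(25) -> [1, 6, 8, 25]
dequeue() returns 1 -> [6, 8, 25]
enqueue(4) -> [6, 8, 25, 4]
enqueue(15) -> [6, 8, 25, 4, 15]
dequeue() returns 6 -> [8, 25, 4, 15]
enqueue(10) -> [8, 25, 4, 15, 10]
Final queue (front to back): [8, 25, 4, 15, 10]


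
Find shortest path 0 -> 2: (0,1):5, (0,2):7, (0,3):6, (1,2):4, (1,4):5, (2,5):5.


Dijkstra from 0:
Distances: {0: 0, 1: 5, 2: 7, 3: 6, 4: 10, 5: 12}
Shortest distance to 2 = 7, path = [0, 2]


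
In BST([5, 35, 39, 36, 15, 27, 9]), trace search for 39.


BST root = 5
Search for 39: compare at each node
Path: [5, 35, 39]


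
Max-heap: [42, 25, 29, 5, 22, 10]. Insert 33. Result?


Append 33: [42, 25, 29, 5, 22, 10, 33]
Bubble up: swap idx 6(33) with idx 2(29)
Result: [42, 25, 33, 5, 22, 10, 29]


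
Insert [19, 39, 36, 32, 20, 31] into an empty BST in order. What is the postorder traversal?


Root = 19; build tree by BST insertion.
Postorder traversal: [31, 20, 32, 36, 39, 19]


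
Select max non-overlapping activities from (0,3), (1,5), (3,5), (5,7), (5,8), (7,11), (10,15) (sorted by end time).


Greedy: pick earliest-ending, then skip overlaps.
Selected (4 activities): [(0, 3), (3, 5), (5, 7), (7, 11)]


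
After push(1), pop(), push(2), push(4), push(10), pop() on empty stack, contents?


push(1) -> [1]
pop() returns 1 -> []
push(2) -> [2]
push(4) -> [2, 4]
push(10) -> [2, 4, 10]
pop() returns 10 -> [2, 4]
Final stack (bottom to top): [2, 4]


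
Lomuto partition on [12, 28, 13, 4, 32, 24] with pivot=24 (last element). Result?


Elements <= 24 go left of pivot.
Result: [12, 13, 4, 24, 32, 28], pivot at index 3


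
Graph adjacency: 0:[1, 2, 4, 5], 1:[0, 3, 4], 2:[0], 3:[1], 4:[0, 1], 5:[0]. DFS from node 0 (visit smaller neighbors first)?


DFS stack-based: start with [0]
Visit order: [0, 1, 3, 4, 2, 5]


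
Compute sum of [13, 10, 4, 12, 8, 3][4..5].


Prefix sums: [0, 13, 23, 27, 39, 47, 50]
Sum[4..5] = prefix[6] - prefix[4] = 50 - 39 = 11


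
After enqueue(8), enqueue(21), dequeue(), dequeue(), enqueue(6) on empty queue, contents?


enqueue(8) -> [8]
enqueue(21) -> [8, 21]
dequeue() returns 8 -> [21]
dequeue() returns 21 -> []
enqueue(6) -> [6]
Final queue (front to back): [6]


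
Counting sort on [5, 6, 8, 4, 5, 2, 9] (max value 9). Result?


Count array: [0, 0, 1, 0, 1, 2, 1, 0, 1, 1]
Reconstruct: [2, 4, 5, 5, 6, 8, 9]


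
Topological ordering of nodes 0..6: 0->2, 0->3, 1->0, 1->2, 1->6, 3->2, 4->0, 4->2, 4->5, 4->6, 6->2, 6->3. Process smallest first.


Kahn's algorithm, process smallest node first
Order: [1, 4, 0, 5, 6, 3, 2]


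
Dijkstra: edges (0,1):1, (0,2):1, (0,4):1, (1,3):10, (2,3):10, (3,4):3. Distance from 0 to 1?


Dijkstra from 0:
Distances: {0: 0, 1: 1, 2: 1, 3: 4, 4: 1}
Shortest distance to 1 = 1, path = [0, 1]


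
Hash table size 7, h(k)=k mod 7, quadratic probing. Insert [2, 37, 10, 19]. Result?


Insertions: 2->slot 2; 37->slot 3; 10->slot 4; 19->slot 5
Table: [None, None, 2, 37, 10, 19, None]


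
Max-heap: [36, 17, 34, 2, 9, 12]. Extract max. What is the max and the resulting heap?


Max = 36
Replace root with last, heapify down
Resulting heap: [34, 17, 12, 2, 9]


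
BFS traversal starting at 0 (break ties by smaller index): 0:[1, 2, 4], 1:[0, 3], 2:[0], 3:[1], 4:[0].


BFS queue: start with [0]
Visit order: [0, 1, 2, 4, 3]


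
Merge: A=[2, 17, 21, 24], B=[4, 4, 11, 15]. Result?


Compare heads, take smaller each step.
Merged: [2, 4, 4, 11, 15, 17, 21, 24]


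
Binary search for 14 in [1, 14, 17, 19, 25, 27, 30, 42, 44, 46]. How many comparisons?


Search for 14:
[0,9] mid=4 arr[4]=25
[0,3] mid=1 arr[1]=14
Total: 2 comparisons


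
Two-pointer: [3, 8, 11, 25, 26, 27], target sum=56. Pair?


Two pointers: lo=0, hi=5
No pair sums to 56


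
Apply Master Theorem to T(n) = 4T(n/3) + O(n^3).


a=4, b=3, c=3. log_3(4)=1.262 < c=3. Case 3: O(n^c) = O(n^3)
Complexity: O(n^3)


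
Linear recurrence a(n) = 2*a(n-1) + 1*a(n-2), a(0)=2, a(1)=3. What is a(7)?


Build bottom-up:
...a(5)=111, a(6)=268, a(7)=2*268+1*111=647


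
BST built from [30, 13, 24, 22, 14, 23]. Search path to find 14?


BST root = 30
Search for 14: compare at each node
Path: [30, 13, 24, 22, 14]


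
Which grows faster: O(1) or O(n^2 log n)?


constant grows slower than n^2 log n
O(1) is asymptotically smaller; O(n^2 log n) grows faster


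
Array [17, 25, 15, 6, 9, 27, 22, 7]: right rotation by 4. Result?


Right rotate by 4: [9, 27, 22, 7, 17, 25, 15, 6]


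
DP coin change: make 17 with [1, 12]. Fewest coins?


dp[0]=0; dp[i]=1+min(dp[i-c] for c in coins)
...dp[12]=1, dp[13]=2, dp[14]=3, dp[15]=4, dp[16]=5, dp[17]=6
Minimum coins for 17 = 6
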